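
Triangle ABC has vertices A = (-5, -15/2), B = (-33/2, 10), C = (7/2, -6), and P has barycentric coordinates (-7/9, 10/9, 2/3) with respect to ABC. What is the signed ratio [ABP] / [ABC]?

2/3

The signed ratio [ABP]/[ABC] equals the barycentric coordinate of P at vertex C, which is 2/3.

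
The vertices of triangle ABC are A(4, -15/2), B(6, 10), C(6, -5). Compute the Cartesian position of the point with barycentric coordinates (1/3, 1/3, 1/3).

P = (1/3)·A + (1/3)·B + (1/3)·C.
x-coordinate: (1/3)·4 + (1/3)·6 + (1/3)·6 = 16/3.
y-coordinate: (1/3)·(-15/2) + (1/3)·10 + (1/3)·(-5) = -5/6.

(16/3, -5/6)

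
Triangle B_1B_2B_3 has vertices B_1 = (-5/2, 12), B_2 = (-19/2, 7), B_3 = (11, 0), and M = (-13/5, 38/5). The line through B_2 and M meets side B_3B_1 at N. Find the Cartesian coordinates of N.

Barycentric coordinates of M with respect to B_1B_2B_3: (2/5, 2/5, 1/5).
On side B_3B_1 the B_2-coordinate is zero; dropping M's B_2-weight 2/5 and renormalizing the remaining 1/5 : 2/5 gives weights 1/3, 2/3 on B_3, B_1.
N = (1/3)·(11, 0) + (2/3)·(-5/2, 12) = (2, 8).

(2, 8)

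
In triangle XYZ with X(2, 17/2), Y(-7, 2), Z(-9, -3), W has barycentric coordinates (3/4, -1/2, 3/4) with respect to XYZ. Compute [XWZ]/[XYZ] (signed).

The signed ratio [XWZ]/[XYZ] equals the barycentric coordinate of W at vertex Y, which is -1/2.

-1/2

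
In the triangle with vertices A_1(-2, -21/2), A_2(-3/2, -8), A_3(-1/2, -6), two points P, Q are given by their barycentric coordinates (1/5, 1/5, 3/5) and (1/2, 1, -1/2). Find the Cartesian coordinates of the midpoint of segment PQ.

(-13/8, -351/40)

Barycentric coordinates of the midpoint are the average: (7/20, 3/5, 1/20).
Converting: (7/20)·A_1 + (3/5)·A_2 + (1/20)·A_3 = (-13/8, -351/40).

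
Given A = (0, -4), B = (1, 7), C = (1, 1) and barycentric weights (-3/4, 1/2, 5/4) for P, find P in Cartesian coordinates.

(7/4, 31/4)

P = (-3/4)·A + (1/2)·B + (5/4)·C.
x-coordinate: (-3/4)·0 + (1/2)·1 + (5/4)·1 = 7/4.
y-coordinate: (-3/4)·(-4) + (1/2)·7 + (5/4)·1 = 31/4.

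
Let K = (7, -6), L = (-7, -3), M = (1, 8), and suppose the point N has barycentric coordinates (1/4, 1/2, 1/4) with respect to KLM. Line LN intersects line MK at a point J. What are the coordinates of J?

Line LN meets MK where the L-coordinate vanishes; zeroing N's L-weight and renormalizing leaves M, K-weights 1/4 : 1/4 → (1/2, 1/2).
So J = (1/2)·M + (1/2)·K = (4, 1).

(4, 1)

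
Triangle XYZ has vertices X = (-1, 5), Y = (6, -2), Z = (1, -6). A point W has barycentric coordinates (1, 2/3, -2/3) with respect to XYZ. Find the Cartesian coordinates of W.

(7/3, 23/3)

W = 1·X + (2/3)·Y + (-2/3)·Z.
x-coordinate: 1·(-1) + (2/3)·6 + (-2/3)·1 = 7/3.
y-coordinate: 1·5 + (2/3)·(-2) + (-2/3)·(-6) = 23/3.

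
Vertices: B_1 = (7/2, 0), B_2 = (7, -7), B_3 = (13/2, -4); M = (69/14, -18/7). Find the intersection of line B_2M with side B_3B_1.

(41/10, -4/5)

Barycentric coordinates of M with respect to B_1B_2B_3: (4/7, 2/7, 1/7).
On side B_3B_1 the B_2-coordinate is zero; dropping M's B_2-weight 2/7 and renormalizing the remaining 1/7 : 4/7 gives weights 1/5, 4/5 on B_3, B_1.
N = (1/5)·(13/2, -4) + (4/5)·(7/2, 0) = (41/10, -4/5).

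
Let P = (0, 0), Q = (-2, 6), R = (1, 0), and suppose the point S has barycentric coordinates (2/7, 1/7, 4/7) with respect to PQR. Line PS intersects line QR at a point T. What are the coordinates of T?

Line PS meets QR where the P-coordinate vanishes; zeroing S's P-weight and renormalizing leaves Q, R-weights 1/7 : 4/7 → (1/5, 4/5).
So T = (1/5)·Q + (4/5)·R = (2/5, 6/5).

(2/5, 6/5)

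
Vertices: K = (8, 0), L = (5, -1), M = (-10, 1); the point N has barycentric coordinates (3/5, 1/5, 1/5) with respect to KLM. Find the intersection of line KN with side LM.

(-5/2, 0)

Line KN meets LM where the K-coordinate vanishes; zeroing N's K-weight and renormalizing leaves L, M-weights 1/5 : 1/5 → (1/2, 1/2).
So J = (1/2)·L + (1/2)·M = (-5/2, 0).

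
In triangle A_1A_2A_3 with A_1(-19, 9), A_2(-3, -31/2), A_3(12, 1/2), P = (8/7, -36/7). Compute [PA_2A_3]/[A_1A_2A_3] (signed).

[A_1A_2A_3] = ½·((-19)·(-31/2−(1/2)) + (-3)·(1/2−9) + 12·(9−(-31/2))) = ½·(304 + 51/2 + 294) = 1247/4.
[PA_2A_3] = ½·((8/7)·(-31/2−(1/2)) + (-3)·(1/2−(-36/7)) + 12·(-36/7−(-31/2))) = ½·(-128/7 − 237/14 + 870/7) = 1247/28, so the ratio is (1247/28)/(1247/4) = 1/7.

1/7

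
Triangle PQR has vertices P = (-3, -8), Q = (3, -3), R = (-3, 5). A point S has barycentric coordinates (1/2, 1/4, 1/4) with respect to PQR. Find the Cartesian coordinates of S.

S = (1/2)·P + (1/4)·Q + (1/4)·R.
x-coordinate: (1/2)·(-3) + (1/4)·3 + (1/4)·(-3) = -3/2.
y-coordinate: (1/2)·(-8) + (1/4)·(-3) + (1/4)·5 = -7/2.

(-3/2, -7/2)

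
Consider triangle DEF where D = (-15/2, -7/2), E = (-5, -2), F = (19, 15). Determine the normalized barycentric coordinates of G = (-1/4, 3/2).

Signed area of the reference triangle: [DEF] = ½·((-15/2)·(-2−15) + (-5)·(15−(-7/2)) + 19·(-7/2−(-2))) = ½·(255/2 − 185/2 − 57/2) = 13/4.
[GEF] = ½·((-1/4)·(-2−15) + (-5)·(15−(3/2)) + 19·(3/2−(-2))) = ½·(17/4 − 135/2 + 133/2) = 13/8, so the D-coordinate is (13/8)/(13/4) = 1/2.
[DGF] = ½·((-15/2)·(3/2−15) + (-1/4)·(15−(-7/2)) + 19·(-7/2−(3/2))) = ½·(405/4 − 37/8 − 95) = 13/16, so the E-coordinate is 1/4.
[DEG] = ½·((-15/2)·(-2−(3/2)) + (-5)·(3/2−(-7/2)) + (-1/4)·(-7/2−(-2))) = ½·(105/4 − 25 + 3/8) = 13/16, so the F-coordinate is 1/4.
Check: 1/2 + 1/4 + 1/4 = 1.

(1/2, 1/4, 1/4)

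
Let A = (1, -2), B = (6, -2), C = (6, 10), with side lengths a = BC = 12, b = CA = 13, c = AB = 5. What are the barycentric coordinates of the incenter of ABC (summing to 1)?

The incenter has barycentric coordinates proportional to the opposite side lengths: (12 : 13 : 5).
Normalizing by 12+13+5 = 30 gives (2/5, 13/30, 1/6).

(2/5, 13/30, 1/6)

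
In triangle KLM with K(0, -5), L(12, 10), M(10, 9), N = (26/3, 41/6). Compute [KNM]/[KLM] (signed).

[KLM] = ½·(0·(10−9) + 12·(9−(-5)) + 10·(-5−10)) = ½·(0 + 168 − 150) = 9.
[KNM] = ½·(0·(41/6−9) + (26/3)·(9−(-5)) + 10·(-5−(41/6))) = ½·(0 + 364/3 − 355/3) = 3/2, so the ratio is (3/2)/9 = 1/6.

1/6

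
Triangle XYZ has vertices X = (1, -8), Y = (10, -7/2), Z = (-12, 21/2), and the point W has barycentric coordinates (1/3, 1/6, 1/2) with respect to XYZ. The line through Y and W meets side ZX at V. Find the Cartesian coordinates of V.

(-34/5, 31/10)

Line YW meets ZX where the Y-coordinate vanishes; zeroing W's Y-weight and renormalizing leaves Z, X-weights 1/2 : 1/3 → (3/5, 2/5).
So V = (3/5)·Z + (2/5)·X = (-34/5, 31/10).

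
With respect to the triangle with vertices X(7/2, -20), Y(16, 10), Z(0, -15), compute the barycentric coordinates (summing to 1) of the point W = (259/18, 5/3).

Signed area of the reference triangle: [XYZ] = ½·((7/2)·(10−(-15)) + 16·(-15−(-20)) + 0·(-20−10)) = ½·(175/2 + 80 + 0) = 335/4.
[WYZ] = ½·((259/18)·(10−(-15)) + 16·(-15−(5/3)) + 0·(5/3−10)) = ½·(6475/18 − 800/3 + 0) = 1675/36, so the X-coordinate is (1675/36)/(335/4) = 5/9.
[XWZ] = ½·((7/2)·(5/3−(-15)) + (259/18)·(-15−(-20)) + 0·(-20−(5/3))) = ½·(175/3 + 1295/18 + 0) = 2345/36, so the Y-coordinate is 7/9.
[XYW] = ½·((7/2)·(10−(5/3)) + 16·(5/3−(-20)) + (259/18)·(-20−10)) = ½·(175/6 + 1040/3 − 1295/3) = -335/12, so the Z-coordinate is -1/3.
Check: 5/9 + 7/9 − 1/3 = 1.

(5/9, 7/9, -1/3)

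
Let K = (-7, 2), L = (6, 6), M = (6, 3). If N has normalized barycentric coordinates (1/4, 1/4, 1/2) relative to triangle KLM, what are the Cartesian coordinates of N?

N = (1/4)·K + (1/4)·L + (1/2)·M.
x-coordinate: (1/4)·(-7) + (1/4)·6 + (1/2)·6 = 11/4.
y-coordinate: (1/4)·2 + (1/4)·6 + (1/2)·3 = 7/2.

(11/4, 7/2)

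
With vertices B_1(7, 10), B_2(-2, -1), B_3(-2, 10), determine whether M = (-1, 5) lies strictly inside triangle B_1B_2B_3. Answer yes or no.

Barycentric coordinates of M: (1/9, 5/11, 43/99).
The three coordinates are positive, positive, positive; a point is interior exactly when all three are positive.

yes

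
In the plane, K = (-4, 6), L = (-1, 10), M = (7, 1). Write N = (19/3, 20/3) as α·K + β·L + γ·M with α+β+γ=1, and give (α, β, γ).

Signed area of the reference triangle: [KLM] = ½·((-4)·(10−1) + (-1)·(1−6) + 7·(6−10)) = ½·(-36 + 5 − 28) = -59/2.
[NLM] = ½·((19/3)·(10−1) + (-1)·(1−(20/3)) + 7·(20/3−10)) = ½·(57 + 17/3 − 70/3) = 59/3, so the K-coordinate is (59/3)/(-59/2) = -2/3.
[KNM] = ½·((-4)·(20/3−1) + (19/3)·(1−6) + 7·(6−(20/3))) = ½·(-68/3 − 95/3 − 14/3) = -59/2, so the L-coordinate is 1.
[KLN] = ½·((-4)·(10−(20/3)) + (-1)·(20/3−6) + (19/3)·(6−10)) = ½·(-40/3 − 2/3 − 76/3) = -59/3, so the M-coordinate is 2/3.

(-2/3, 1, 2/3)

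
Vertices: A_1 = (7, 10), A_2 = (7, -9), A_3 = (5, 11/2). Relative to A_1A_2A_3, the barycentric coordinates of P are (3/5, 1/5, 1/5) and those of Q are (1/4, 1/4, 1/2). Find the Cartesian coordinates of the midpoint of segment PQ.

Barycentric coordinates of the midpoint are the average: (17/40, 9/40, 7/20).
Converting: (17/40)·A_1 + (9/40)·A_2 + (7/20)·A_3 = (63/10, 83/20).

(63/10, 83/20)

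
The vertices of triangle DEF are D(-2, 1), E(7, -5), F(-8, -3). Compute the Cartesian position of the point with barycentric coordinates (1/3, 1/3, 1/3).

(-1, -7/3)

G = (1/3)·D + (1/3)·E + (1/3)·F.
x-coordinate: (1/3)·(-2) + (1/3)·7 + (1/3)·(-8) = -1.
y-coordinate: (1/3)·1 + (1/3)·(-5) + (1/3)·(-3) = -7/3.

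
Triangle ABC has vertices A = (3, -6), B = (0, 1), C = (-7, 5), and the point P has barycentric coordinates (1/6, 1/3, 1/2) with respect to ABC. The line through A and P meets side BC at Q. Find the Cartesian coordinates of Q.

Line AP meets BC where the A-coordinate vanishes; zeroing P's A-weight and renormalizing leaves B, C-weights 1/3 : 1/2 → (2/5, 3/5).
So Q = (2/5)·B + (3/5)·C = (-21/5, 17/5).

(-21/5, 17/5)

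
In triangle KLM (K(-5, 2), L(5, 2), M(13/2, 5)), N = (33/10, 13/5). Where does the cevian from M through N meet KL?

(5/2, 2)

Barycentric coordinates of N with respect to KLM: (1/5, 3/5, 1/5).
On side KL the M-coordinate is zero; dropping N's M-weight 1/5 and renormalizing the remaining 1/5 : 3/5 gives weights 1/4, 3/4 on K, L.
J = (1/4)·(-5, 2) + (3/4)·(5, 2) = (5/2, 2).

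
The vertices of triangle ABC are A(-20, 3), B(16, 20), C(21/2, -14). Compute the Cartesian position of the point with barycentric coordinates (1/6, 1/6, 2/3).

P = (1/6)·A + (1/6)·B + (2/3)·C.
x-coordinate: (1/6)·(-20) + (1/6)·16 + (2/3)·(21/2) = 19/3.
y-coordinate: (1/6)·3 + (1/6)·20 + (2/3)·(-14) = -11/2.

(19/3, -11/2)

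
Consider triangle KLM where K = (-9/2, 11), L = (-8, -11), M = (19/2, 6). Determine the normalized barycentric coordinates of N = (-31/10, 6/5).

(2/5, 2/5, 1/5)

Signed area of the reference triangle: [KLM] = ½·((-9/2)·(-11−6) + (-8)·(6−11) + (19/2)·(11−(-11))) = ½·(153/2 + 40 + 209) = 651/4.
[NLM] = ½·((-31/10)·(-11−6) + (-8)·(6−(6/5)) + (19/2)·(6/5−(-11))) = ½·(527/10 − 192/5 + 1159/10) = 651/10, so the K-coordinate is (651/10)/(651/4) = 2/5.
[KNM] = ½·((-9/2)·(6/5−6) + (-31/10)·(6−11) + (19/2)·(11−(6/5))) = ½·(108/5 + 31/2 + 931/10) = 651/10, so the L-coordinate is 2/5.
[KLN] = ½·((-9/2)·(-11−(6/5)) + (-8)·(6/5−11) + (-31/10)·(11−(-11))) = ½·(549/10 + 392/5 − 341/5) = 651/20, so the M-coordinate is 1/5.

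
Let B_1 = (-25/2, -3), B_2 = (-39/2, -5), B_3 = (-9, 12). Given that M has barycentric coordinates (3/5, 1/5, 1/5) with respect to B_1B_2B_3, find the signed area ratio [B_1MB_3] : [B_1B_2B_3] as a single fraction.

1/5

The signed ratio [B_1MB_3]/[B_1B_2B_3] equals the barycentric coordinate of M at vertex B_2, which is 1/5.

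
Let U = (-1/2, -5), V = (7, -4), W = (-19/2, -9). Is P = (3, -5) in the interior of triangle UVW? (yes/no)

yes

Barycentric coordinates of P: (1/6, 2/3, 1/6).
The three coordinates are positive, positive, positive; a point is interior exactly when all three are positive.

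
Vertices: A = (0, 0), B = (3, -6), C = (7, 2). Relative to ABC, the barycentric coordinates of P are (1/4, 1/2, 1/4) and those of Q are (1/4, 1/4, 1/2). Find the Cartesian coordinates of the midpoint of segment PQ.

(15/4, -3/2)

Barycentric coordinates of the midpoint are the average: (1/4, 3/8, 3/8).
Converting: (1/4)·A + (3/8)·B + (3/8)·C = (15/4, -3/2).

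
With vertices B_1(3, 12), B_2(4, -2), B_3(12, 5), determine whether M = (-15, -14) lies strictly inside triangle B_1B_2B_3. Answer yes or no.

no

Barycentric coordinates of M: (37/119, 360/119, -278/119).
The three coordinates are positive, positive, negative; a point is interior exactly when all three are positive.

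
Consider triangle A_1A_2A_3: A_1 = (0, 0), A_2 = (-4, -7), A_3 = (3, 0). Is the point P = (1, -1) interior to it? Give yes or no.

yes

Barycentric coordinates of P: (1/3, 1/7, 11/21).
The three coordinates are positive, positive, positive; a point is interior exactly when all three are positive.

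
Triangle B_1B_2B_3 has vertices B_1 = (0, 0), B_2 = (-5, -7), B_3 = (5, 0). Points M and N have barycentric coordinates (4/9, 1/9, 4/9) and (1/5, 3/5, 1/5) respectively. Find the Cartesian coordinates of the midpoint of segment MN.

(-1/6, -112/45)

Barycentric coordinates of the midpoint are the average: (29/90, 16/45, 29/90).
Converting: (29/90)·B_1 + (16/45)·B_2 + (29/90)·B_3 = (-1/6, -112/45).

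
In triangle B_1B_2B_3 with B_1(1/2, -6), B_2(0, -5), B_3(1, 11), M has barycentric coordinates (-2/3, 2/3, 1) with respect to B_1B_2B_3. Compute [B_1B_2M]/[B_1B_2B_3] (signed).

1

The signed ratio [B_1B_2M]/[B_1B_2B_3] equals the barycentric coordinate of M at vertex B_3, which is 1.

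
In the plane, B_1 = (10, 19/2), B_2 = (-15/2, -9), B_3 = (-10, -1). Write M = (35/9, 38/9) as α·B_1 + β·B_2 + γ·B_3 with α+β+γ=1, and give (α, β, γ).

Signed area of the reference triangle: [B_1B_2B_3] = ½·(10·(-9−(-1)) + (-15/2)·(-1−(19/2)) + (-10)·(19/2−(-9))) = ½·(-80 + 315/4 − 185) = -745/8.
[MB_2B_3] = ½·((35/9)·(-9−(-1)) + (-15/2)·(-1−(38/9)) + (-10)·(38/9−(-9))) = ½·(-280/9 + 235/6 − 1190/9) = -745/12, so the B_1-coordinate is (-745/12)/(-745/8) = 2/3.
[B_1MB_3] = ½·(10·(38/9−(-1)) + (35/9)·(-1−(19/2)) + (-10)·(19/2−(38/9))) = ½·(470/9 − 245/6 − 475/9) = -745/36, so the B_2-coordinate is 2/9.
[B_1B_2M] = ½·(10·(-9−(38/9)) + (-15/2)·(38/9−(19/2)) + (35/9)·(19/2−(-9))) = ½·(-1190/9 + 475/12 + 1295/18) = -745/72, so the B_3-coordinate is 1/9.

(2/3, 2/9, 1/9)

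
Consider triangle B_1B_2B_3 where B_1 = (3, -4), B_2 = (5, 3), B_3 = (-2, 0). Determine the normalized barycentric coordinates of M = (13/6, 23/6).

Signed area of the reference triangle: [B_1B_2B_3] = ½·(3·(3−0) + 5·(0−(-4)) + (-2)·(-4−3)) = ½·(9 + 20 + 14) = 43/2.
[MB_2B_3] = ½·((13/6)·(3−0) + 5·(0−(23/6)) + (-2)·(23/6−3)) = ½·(13/2 − 115/6 − 5/3) = -43/6, so the B_1-coordinate is (-43/6)/(43/2) = -1/3.
[B_1MB_3] = ½·(3·(23/6−0) + (13/6)·(0−(-4)) + (-2)·(-4−(23/6))) = ½·(23/2 + 26/3 + 47/3) = 215/12, so the B_2-coordinate is 5/6.
[B_1B_2M] = ½·(3·(3−(23/6)) + 5·(23/6−(-4)) + (13/6)·(-4−3)) = ½·(-5/2 + 235/6 − 91/6) = 43/4, so the B_3-coordinate is 1/2.

(-1/3, 5/6, 1/2)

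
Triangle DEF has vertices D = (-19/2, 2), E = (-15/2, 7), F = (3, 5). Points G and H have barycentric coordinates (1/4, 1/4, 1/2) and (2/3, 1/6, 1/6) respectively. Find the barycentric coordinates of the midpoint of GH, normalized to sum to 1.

Since both coordinate triples sum to 1, the midpoint's barycentrics are the componentwise average.
(1/4+2/3)/2 = 11/24; similarly 5/24 and 1/3.

(11/24, 5/24, 1/3)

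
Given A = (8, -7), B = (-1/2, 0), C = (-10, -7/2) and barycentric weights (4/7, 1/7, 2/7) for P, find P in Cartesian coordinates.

P = (4/7)·A + (1/7)·B + (2/7)·C.
x-coordinate: (4/7)·8 + (1/7)·(-1/2) + (2/7)·(-10) = 23/14.
y-coordinate: (4/7)·(-7) + (1/7)·0 + (2/7)·(-7/2) = -5.

(23/14, -5)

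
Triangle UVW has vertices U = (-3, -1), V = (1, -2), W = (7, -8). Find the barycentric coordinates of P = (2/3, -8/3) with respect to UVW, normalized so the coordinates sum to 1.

Signed area of the reference triangle: [UVW] = ½·((-3)·(-2−(-8)) + 1·(-8−(-1)) + 7·(-1−(-2))) = ½·(-18 − 7 + 7) = -9.
[PVW] = ½·((2/3)·(-2−(-8)) + 1·(-8−(-8/3)) + 7·(-8/3−(-2))) = ½·(4 − 16/3 − 14/3) = -3, so the U-coordinate is (-3)/(-9) = 1/3.
[UPW] = ½·((-3)·(-8/3−(-8)) + (2/3)·(-8−(-1)) + 7·(-1−(-8/3))) = ½·(-16 − 14/3 + 35/3) = -9/2, so the V-coordinate is 1/2.
[UVP] = ½·((-3)·(-2−(-8/3)) + 1·(-8/3−(-1)) + (2/3)·(-1−(-2))) = ½·(-2 − 5/3 + 2/3) = -3/2, so the W-coordinate is 1/6.
Check: 1/3 + 1/2 + 1/6 = 1.

(1/3, 1/2, 1/6)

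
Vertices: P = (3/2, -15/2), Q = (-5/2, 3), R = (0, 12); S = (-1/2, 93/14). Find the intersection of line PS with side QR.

Barycentric coordinates of S with respect to PQR: (1/7, 2/7, 4/7).
On side QR the P-coordinate is zero; dropping S's P-weight 1/7 and renormalizing the remaining 2/7 : 4/7 gives weights 1/3, 2/3 on Q, R.
T = (1/3)·(-5/2, 3) + (2/3)·(0, 12) = (-5/6, 9).

(-5/6, 9)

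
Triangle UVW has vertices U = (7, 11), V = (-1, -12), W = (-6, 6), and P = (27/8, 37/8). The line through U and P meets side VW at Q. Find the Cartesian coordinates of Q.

Barycentric coordinates of P with respect to UVW: (5/8, 1/4, 1/8).
On side VW the U-coordinate is zero; dropping P's U-weight 5/8 and renormalizing the remaining 1/4 : 1/8 gives weights 2/3, 1/3 on V, W.
Q = (2/3)·(-1, -12) + (1/3)·(-6, 6) = (-8/3, -6).

(-8/3, -6)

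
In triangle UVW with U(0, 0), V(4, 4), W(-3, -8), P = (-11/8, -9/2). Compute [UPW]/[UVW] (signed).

1/8

[UVW] = ½·(0·(4−(-8)) + 4·(-8−0) + (-3)·(0−4)) = ½·(0 − 32 + 12) = -10.
[UPW] = ½·(0·(-9/2−(-8)) + (-11/8)·(-8−0) + (-3)·(0−(-9/2))) = ½·(0 + 11 − 27/2) = -5/4, so the ratio is (-5/4)/(-10) = 1/8.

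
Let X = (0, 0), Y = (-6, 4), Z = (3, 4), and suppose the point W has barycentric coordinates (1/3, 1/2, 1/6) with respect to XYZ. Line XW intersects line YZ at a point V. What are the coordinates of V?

(-15/4, 4)

Line XW meets YZ where the X-coordinate vanishes; zeroing W's X-weight and renormalizing leaves Y, Z-weights 1/2 : 1/6 → (3/4, 1/4).
So V = (3/4)·Y + (1/4)·Z = (-15/4, 4).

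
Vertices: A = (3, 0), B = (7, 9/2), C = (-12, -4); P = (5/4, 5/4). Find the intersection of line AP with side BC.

Barycentric coordinates of P with respect to ABC: (1/4, 1/2, 1/4).
On side BC the A-coordinate is zero; dropping P's A-weight 1/4 and renormalizing the remaining 1/2 : 1/4 gives weights 2/3, 1/3 on B, C.
Q = (2/3)·(7, 9/2) + (1/3)·(-12, -4) = (2/3, 5/3).

(2/3, 5/3)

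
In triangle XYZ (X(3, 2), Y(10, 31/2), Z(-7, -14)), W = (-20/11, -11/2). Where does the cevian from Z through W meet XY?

Barycentric coordinates of W with respect to XYZ: (4/11, 1/11, 6/11).
On side XY the Z-coordinate is zero; dropping W's Z-weight 6/11 and renormalizing the remaining 4/11 : 1/11 gives weights 4/5, 1/5 on X, Y.
V = (4/5)·(3, 2) + (1/5)·(10, 31/2) = (22/5, 47/10).

(22/5, 47/10)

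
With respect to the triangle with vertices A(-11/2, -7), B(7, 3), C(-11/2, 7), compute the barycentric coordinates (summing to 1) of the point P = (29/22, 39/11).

Signed area of the reference triangle: [ABC] = ½·((-11/2)·(3−7) + 7·(7−(-7)) + (-11/2)·(-7−3)) = ½·(22 + 98 + 55) = 175/2.
[PBC] = ½·((29/22)·(3−7) + 7·(7−(39/11)) + (-11/2)·(39/11−3)) = ½·(-58/11 + 266/11 − 3) = 175/22, so the A-coordinate is (175/22)/(175/2) = 1/11.
[APC] = ½·((-11/2)·(39/11−7) + (29/22)·(7−(-7)) + (-11/2)·(-7−(39/11))) = ½·(19 + 203/11 + 58) = 525/11, so the B-coordinate is 6/11.
[ABP] = ½·((-11/2)·(3−(39/11)) + 7·(39/11−(-7)) + (29/22)·(-7−3)) = ½·(3 + 812/11 − 145/11) = 350/11, so the C-coordinate is 4/11.
Check: 1/11 + 6/11 + 4/11 = 1.

(1/11, 6/11, 4/11)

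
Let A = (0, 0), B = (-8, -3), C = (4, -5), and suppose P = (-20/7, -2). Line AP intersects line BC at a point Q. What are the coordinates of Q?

(-5, -7/2)

Barycentric coordinates of P with respect to ABC: (3/7, 3/7, 1/7).
On side BC the A-coordinate is zero; dropping P's A-weight 3/7 and renormalizing the remaining 3/7 : 1/7 gives weights 3/4, 1/4 on B, C.
Q = (3/4)·(-8, -3) + (1/4)·(4, -5) = (-5, -7/2).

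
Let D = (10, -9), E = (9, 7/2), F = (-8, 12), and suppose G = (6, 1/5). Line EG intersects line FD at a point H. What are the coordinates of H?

(4, -2)

Barycentric coordinates of G with respect to DEF: (2/5, 2/5, 1/5).
On side FD the E-coordinate is zero; dropping G's E-weight 2/5 and renormalizing the remaining 1/5 : 2/5 gives weights 1/3, 2/3 on F, D.
H = (1/3)·(-8, 12) + (2/3)·(10, -9) = (4, -2).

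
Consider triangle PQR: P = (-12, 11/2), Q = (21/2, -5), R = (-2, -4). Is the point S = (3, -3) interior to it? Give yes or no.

yes

Barycentric coordinates of S: (14/87, 46/87, 9/29).
The three coordinates are positive, positive, positive; a point is interior exactly when all three are positive.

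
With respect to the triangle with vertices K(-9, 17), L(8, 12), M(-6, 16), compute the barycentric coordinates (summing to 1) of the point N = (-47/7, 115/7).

(11/7, 2/7, -6/7)

Signed area of the reference triangle: [KLM] = ½·((-9)·(12−16) + 8·(16−17) + (-6)·(17−12)) = ½·(36 − 8 − 30) = -1.
[NLM] = ½·((-47/7)·(12−16) + 8·(16−(115/7)) + (-6)·(115/7−12)) = ½·(188/7 − 24/7 − 186/7) = -11/7, so the K-coordinate is (-11/7)/(-1) = 11/7.
[KNM] = ½·((-9)·(115/7−16) + (-47/7)·(16−17) + (-6)·(17−(115/7))) = ½·(-27/7 + 47/7 − 24/7) = -2/7, so the L-coordinate is 2/7.
[KLN] = ½·((-9)·(12−(115/7)) + 8·(115/7−17) + (-47/7)·(17−12)) = ½·(279/7 − 32/7 − 235/7) = 6/7, so the M-coordinate is -6/7.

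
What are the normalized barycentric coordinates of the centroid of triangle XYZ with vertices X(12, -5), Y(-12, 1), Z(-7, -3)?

(1/3, 1/3, 1/3)

The centroid is the average of the vertices, so each weight is 1/3.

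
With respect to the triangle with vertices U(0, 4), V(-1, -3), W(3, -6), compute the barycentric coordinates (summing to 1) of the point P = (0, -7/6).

Signed area of the reference triangle: [UVW] = ½·(0·(-3−(-6)) + (-1)·(-6−4) + 3·(4−(-3))) = ½·(0 + 10 + 21) = 31/2.
[PVW] = ½·(0·(-3−(-6)) + (-1)·(-6−(-7/6)) + 3·(-7/6−(-3))) = ½·(0 + 29/6 + 11/2) = 31/6, so the U-coordinate is (31/6)/(31/2) = 1/3.
[UPW] = ½·(0·(-7/6−(-6)) + 0·(-6−4) + 3·(4−(-7/6))) = ½·(0 + 0 + 31/2) = 31/4, so the V-coordinate is 1/2.
[UVP] = ½·(0·(-3−(-7/6)) + (-1)·(-7/6−4) + 0·(4−(-3))) = ½·(0 + 31/6 + 0) = 31/12, so the W-coordinate is 1/6.
Check: 1/3 + 1/2 + 1/6 = 1.

(1/3, 1/2, 1/6)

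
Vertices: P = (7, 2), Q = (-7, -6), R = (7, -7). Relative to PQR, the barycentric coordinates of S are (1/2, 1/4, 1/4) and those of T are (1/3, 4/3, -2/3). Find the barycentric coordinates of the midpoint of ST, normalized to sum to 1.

Since both coordinate triples sum to 1, the midpoint's barycentrics are the componentwise average.
(1/2+1/3)/2 = 5/12; similarly 19/24 and -5/24.

(5/12, 19/24, -5/24)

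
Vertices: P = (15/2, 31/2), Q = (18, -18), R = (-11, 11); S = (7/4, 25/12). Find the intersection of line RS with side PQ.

Barycentric coordinates of S with respect to PQR: (1/6, 1/3, 1/2).
On side PQ the R-coordinate is zero; dropping S's R-weight 1/2 and renormalizing the remaining 1/6 : 1/3 gives weights 1/3, 2/3 on P, Q.
T = (1/3)·(15/2, 31/2) + (2/3)·(18, -18) = (29/2, -41/6).

(29/2, -41/6)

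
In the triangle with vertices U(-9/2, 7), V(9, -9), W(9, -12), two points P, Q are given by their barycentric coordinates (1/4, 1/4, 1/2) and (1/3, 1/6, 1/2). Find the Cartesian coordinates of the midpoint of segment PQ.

Barycentric coordinates of the midpoint are the average: (7/24, 5/24, 1/2).
Converting: (7/24)·U + (5/24)·V + (1/2)·W = (81/16, -35/6).

(81/16, -35/6)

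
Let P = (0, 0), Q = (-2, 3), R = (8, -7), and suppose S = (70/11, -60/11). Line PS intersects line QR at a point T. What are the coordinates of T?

(7, -6)

Barycentric coordinates of S with respect to PQR: (1/11, 1/11, 9/11).
On side QR the P-coordinate is zero; dropping S's P-weight 1/11 and renormalizing the remaining 1/11 : 9/11 gives weights 1/10, 9/10 on Q, R.
T = (1/10)·(-2, 3) + (9/10)·(8, -7) = (7, -6).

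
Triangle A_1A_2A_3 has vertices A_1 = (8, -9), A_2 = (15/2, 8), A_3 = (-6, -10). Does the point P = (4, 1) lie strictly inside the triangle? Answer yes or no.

Barycentric coordinates of P: (7/53, 32/53, 14/53).
The three coordinates are positive, positive, positive; a point is interior exactly when all three are positive.

yes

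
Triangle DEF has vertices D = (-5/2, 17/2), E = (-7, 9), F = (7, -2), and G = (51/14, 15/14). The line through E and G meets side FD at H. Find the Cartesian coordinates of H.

Barycentric coordinates of G with respect to DEF: (1/7, 1/7, 5/7).
On side FD the E-coordinate is zero; dropping G's E-weight 1/7 and renormalizing the remaining 5/7 : 1/7 gives weights 5/6, 1/6 on F, D.
H = (5/6)·(7, -2) + (1/6)·(-5/2, 17/2) = (65/12, -1/4).

(65/12, -1/4)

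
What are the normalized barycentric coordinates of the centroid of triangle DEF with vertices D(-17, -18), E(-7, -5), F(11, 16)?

The centroid is the average of the vertices, so each weight is 1/3.

(1/3, 1/3, 1/3)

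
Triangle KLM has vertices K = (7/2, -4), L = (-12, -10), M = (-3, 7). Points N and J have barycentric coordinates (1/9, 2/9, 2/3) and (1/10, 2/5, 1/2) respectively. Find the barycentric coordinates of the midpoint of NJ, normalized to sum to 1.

(19/180, 14/45, 7/12)

Since both coordinate triples sum to 1, the midpoint's barycentrics are the componentwise average.
(1/9+1/10)/2 = 19/180; similarly 14/45 and 7/12.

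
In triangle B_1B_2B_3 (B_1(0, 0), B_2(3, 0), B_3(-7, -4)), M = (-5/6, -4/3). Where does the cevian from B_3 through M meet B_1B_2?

Barycentric coordinates of M with respect to B_1B_2B_3: (1/6, 1/2, 1/3).
On side B_1B_2 the B_3-coordinate is zero; dropping M's B_3-weight 1/3 and renormalizing the remaining 1/6 : 1/2 gives weights 1/4, 3/4 on B_1, B_2.
N = (1/4)·(0, 0) + (3/4)·(3, 0) = (9/4, 0).

(9/4, 0)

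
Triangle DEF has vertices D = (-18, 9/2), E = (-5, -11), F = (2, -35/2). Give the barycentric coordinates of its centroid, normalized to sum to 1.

The centroid is the average of the vertices, so each weight is 1/3.

(1/3, 1/3, 1/3)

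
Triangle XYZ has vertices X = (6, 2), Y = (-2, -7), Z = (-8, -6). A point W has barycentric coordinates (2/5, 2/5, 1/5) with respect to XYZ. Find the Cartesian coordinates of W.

(0, -16/5)

W = (2/5)·X + (2/5)·Y + (1/5)·Z.
x-coordinate: (2/5)·6 + (2/5)·(-2) + (1/5)·(-8) = 0.
y-coordinate: (2/5)·2 + (2/5)·(-7) + (1/5)·(-6) = -16/5.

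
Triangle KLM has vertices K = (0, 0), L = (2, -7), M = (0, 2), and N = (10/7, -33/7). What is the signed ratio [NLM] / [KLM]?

[KLM] = ½·(0·(-7−2) + 2·(2−0) + 0·(0−(-7))) = ½·(0 + 4 + 0) = 2.
[NLM] = ½·((10/7)·(-7−2) + 2·(2−(-33/7)) + 0·(-33/7−(-7))) = ½·(-90/7 + 94/7 + 0) = 2/7, so the ratio is (2/7)/2 = 1/7.

1/7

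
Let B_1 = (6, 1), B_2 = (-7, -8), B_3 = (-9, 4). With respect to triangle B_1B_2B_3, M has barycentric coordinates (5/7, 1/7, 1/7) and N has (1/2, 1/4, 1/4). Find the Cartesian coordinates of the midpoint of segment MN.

Barycentric coordinates of the midpoint are the average: (17/28, 11/56, 11/56).
Converting: (17/28)·B_1 + (11/56)·B_2 + (11/56)·B_3 = (1/2, -5/28).

(1/2, -5/28)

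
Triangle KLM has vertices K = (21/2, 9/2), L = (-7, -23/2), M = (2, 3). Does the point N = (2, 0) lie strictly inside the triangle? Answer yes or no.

yes

Barycentric coordinates of N: (108/439, 102/439, 229/439).
The three coordinates are positive, positive, positive; a point is interior exactly when all three are positive.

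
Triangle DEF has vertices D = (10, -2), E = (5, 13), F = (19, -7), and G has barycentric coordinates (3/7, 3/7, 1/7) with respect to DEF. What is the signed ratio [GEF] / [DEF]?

3/7

The signed ratio [GEF]/[DEF] equals the barycentric coordinate of G at vertex D, which is 3/7.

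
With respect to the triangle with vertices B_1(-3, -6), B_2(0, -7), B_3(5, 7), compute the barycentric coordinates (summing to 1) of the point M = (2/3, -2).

(1/3, 1/3, 1/3)

Signed area of the reference triangle: [B_1B_2B_3] = ½·((-3)·(-7−7) + 0·(7−(-6)) + 5·(-6−(-7))) = ½·(42 + 0 + 5) = 47/2.
[MB_2B_3] = ½·((2/3)·(-7−7) + 0·(7−(-2)) + 5·(-2−(-7))) = ½·(-28/3 + 0 + 25) = 47/6, so the B_1-coordinate is (47/6)/(47/2) = 1/3.
[B_1MB_3] = ½·((-3)·(-2−7) + (2/3)·(7−(-6)) + 5·(-6−(-2))) = ½·(27 + 26/3 − 20) = 47/6, so the B_2-coordinate is 1/3.
[B_1B_2M] = ½·((-3)·(-7−(-2)) + 0·(-2−(-6)) + (2/3)·(-6−(-7))) = ½·(15 + 0 + 2/3) = 47/6, so the B_3-coordinate is 1/3.
Check: 1/3 + 1/3 + 1/3 = 1.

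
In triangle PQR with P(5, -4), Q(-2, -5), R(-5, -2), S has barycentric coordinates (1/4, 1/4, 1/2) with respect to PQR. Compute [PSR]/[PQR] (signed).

1/4

The signed ratio [PSR]/[PQR] equals the barycentric coordinate of S at vertex Q, which is 1/4.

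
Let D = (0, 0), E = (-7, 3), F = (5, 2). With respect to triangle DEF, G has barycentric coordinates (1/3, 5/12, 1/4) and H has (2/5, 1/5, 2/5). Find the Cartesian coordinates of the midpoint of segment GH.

(-8/15, 63/40)

Barycentric coordinates of the midpoint are the average: (11/30, 37/120, 13/40).
Converting: (11/30)·D + (37/120)·E + (13/40)·F = (-8/15, 63/40).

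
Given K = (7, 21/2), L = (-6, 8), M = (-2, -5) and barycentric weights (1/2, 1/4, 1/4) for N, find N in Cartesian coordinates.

N = (1/2)·K + (1/4)·L + (1/4)·M.
x-coordinate: (1/2)·7 + (1/4)·(-6) + (1/4)·(-2) = 3/2.
y-coordinate: (1/2)·(21/2) + (1/4)·8 + (1/4)·(-5) = 6.

(3/2, 6)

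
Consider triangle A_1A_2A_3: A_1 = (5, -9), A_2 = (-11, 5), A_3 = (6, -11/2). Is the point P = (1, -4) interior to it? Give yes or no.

yes

Barycentric coordinates of P: (27/70, 19/70, 12/35).
The three coordinates are positive, positive, positive; a point is interior exactly when all three are positive.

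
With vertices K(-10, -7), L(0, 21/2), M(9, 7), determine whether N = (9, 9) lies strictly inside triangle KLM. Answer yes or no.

no

Barycentric coordinates of N: (-36/385, 76/385, 69/77).
The three coordinates are negative, positive, positive; a point is interior exactly when all three are positive.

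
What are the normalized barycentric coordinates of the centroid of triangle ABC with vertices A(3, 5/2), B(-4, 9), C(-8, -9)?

(1/3, 1/3, 1/3)

The centroid is the average of the vertices, so each weight is 1/3.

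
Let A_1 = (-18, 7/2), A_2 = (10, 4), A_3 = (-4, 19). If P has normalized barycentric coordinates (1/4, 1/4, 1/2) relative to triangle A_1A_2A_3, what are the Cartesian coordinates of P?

(-4, 91/8)

P = (1/4)·A_1 + (1/4)·A_2 + (1/2)·A_3.
x-coordinate: (1/4)·(-18) + (1/4)·10 + (1/2)·(-4) = -4.
y-coordinate: (1/4)·(7/2) + (1/4)·4 + (1/2)·19 = 91/8.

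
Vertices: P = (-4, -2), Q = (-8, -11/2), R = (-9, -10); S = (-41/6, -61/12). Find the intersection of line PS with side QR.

(-33/4, -53/8)

Barycentric coordinates of S with respect to PQR: (1/3, 1/2, 1/6).
On side QR the P-coordinate is zero; dropping S's P-weight 1/3 and renormalizing the remaining 1/2 : 1/6 gives weights 3/4, 1/4 on Q, R.
T = (3/4)·(-8, -11/2) + (1/4)·(-9, -10) = (-33/4, -53/8).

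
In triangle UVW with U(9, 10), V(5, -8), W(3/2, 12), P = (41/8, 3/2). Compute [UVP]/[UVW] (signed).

1/4

[UVW] = ½·(9·(-8−12) + 5·(12−10) + (3/2)·(10−(-8))) = ½·(-180 + 10 + 27) = -143/2.
[UVP] = ½·(9·(-8−(3/2)) + 5·(3/2−10) + (41/8)·(10−(-8))) = ½·(-171/2 − 85/2 + 369/4) = -143/8, so the ratio is (-143/8)/(-143/2) = 1/4.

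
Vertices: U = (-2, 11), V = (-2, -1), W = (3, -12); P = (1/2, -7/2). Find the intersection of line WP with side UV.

Barycentric coordinates of P with respect to UVW: (1/4, 1/4, 1/2).
On side UV the W-coordinate is zero; dropping P's W-weight 1/2 and renormalizing the remaining 1/4 : 1/4 gives weights 1/2, 1/2 on U, V.
Q = (1/2)·(-2, 11) + (1/2)·(-2, -1) = (-2, 5).

(-2, 5)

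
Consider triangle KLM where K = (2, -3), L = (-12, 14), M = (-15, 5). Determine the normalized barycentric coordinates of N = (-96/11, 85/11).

Signed area of the reference triangle: [KLM] = ½·(2·(14−5) + (-12)·(5−(-3)) + (-15)·(-3−14)) = ½·(18 − 96 + 255) = 177/2.
[NLM] = ½·((-96/11)·(14−5) + (-12)·(5−(85/11)) + (-15)·(85/11−14)) = ½·(-864/11 + 360/11 + 1035/11) = 531/22, so the K-coordinate is (531/22)/(177/2) = 3/11.
[KNM] = ½·(2·(85/11−5) + (-96/11)·(5−(-3)) + (-15)·(-3−(85/11))) = ½·(60/11 − 768/11 + 1770/11) = 531/11, so the L-coordinate is 6/11.
[KLN] = ½·(2·(14−(85/11)) + (-12)·(85/11−(-3)) + (-96/11)·(-3−14)) = ½·(138/11 − 1416/11 + 1632/11) = 177/11, so the M-coordinate is 2/11.
Check: 3/11 + 6/11 + 2/11 = 1.

(3/11, 6/11, 2/11)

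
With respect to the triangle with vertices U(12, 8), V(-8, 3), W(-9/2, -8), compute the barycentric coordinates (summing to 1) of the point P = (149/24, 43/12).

Signed area of the reference triangle: [UVW] = ½·(12·(3−(-8)) + (-8)·(-8−8) + (-9/2)·(8−3)) = ½·(132 + 128 − 45/2) = 475/4.
[PVW] = ½·((149/24)·(3−(-8)) + (-8)·(-8−(43/12)) + (-9/2)·(43/12−3)) = ½·(1639/24 + 278/3 − 21/8) = 475/6, so the U-coordinate is (475/6)/(475/4) = 2/3.
[UPW] = ½·(12·(43/12−(-8)) + (149/24)·(-8−8) + (-9/2)·(8−(43/12))) = ½·(139 − 298/3 − 159/8) = 475/48, so the V-coordinate is 1/12.
[UVP] = ½·(12·(3−(43/12)) + (-8)·(43/12−8) + (149/24)·(8−3)) = ½·(-7 + 106/3 + 745/24) = 475/16, so the W-coordinate is 1/4.

(2/3, 1/12, 1/4)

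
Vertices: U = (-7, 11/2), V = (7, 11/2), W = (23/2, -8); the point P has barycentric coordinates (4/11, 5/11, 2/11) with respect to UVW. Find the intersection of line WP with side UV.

(7/9, 11/2)

Line WP meets UV where the W-coordinate vanishes; zeroing P's W-weight and renormalizing leaves U, V-weights 4/11 : 5/11 → (4/9, 5/9).
So Q = (4/9)·U + (5/9)·V = (7/9, 11/2).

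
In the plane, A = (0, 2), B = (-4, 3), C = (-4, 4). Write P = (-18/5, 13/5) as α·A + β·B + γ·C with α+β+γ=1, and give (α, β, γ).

Signed area of the reference triangle: [ABC] = ½·(0·(3−4) + (-4)·(4−2) + (-4)·(2−3)) = ½·(0 − 8 + 4) = -2.
[PBC] = ½·((-18/5)·(3−4) + (-4)·(4−(13/5)) + (-4)·(13/5−3)) = ½·(18/5 − 28/5 + 8/5) = -1/5, so the A-coordinate is (-1/5)/(-2) = 1/10.
[APC] = ½·(0·(13/5−4) + (-18/5)·(4−2) + (-4)·(2−(13/5))) = ½·(0 − 36/5 + 12/5) = -12/5, so the B-coordinate is 6/5.
[ABP] = ½·(0·(3−(13/5)) + (-4)·(13/5−2) + (-18/5)·(2−3)) = ½·(0 − 12/5 + 18/5) = 3/5, so the C-coordinate is -3/10.

(1/10, 6/5, -3/10)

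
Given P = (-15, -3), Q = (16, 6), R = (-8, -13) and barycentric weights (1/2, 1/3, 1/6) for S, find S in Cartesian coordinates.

(-7/2, -5/3)

S = (1/2)·P + (1/3)·Q + (1/6)·R.
x-coordinate: (1/2)·(-15) + (1/3)·16 + (1/6)·(-8) = -7/2.
y-coordinate: (1/2)·(-3) + (1/3)·6 + (1/6)·(-13) = -5/3.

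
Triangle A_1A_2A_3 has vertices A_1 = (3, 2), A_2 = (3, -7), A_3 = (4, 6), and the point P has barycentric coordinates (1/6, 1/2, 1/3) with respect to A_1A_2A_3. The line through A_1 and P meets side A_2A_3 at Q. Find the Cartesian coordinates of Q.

Line A_1P meets A_2A_3 where the A_1-coordinate vanishes; zeroing P's A_1-weight and renormalizing leaves A_2, A_3-weights 1/2 : 1/3 → (3/5, 2/5).
So Q = (3/5)·A_2 + (2/5)·A_3 = (17/5, -9/5).

(17/5, -9/5)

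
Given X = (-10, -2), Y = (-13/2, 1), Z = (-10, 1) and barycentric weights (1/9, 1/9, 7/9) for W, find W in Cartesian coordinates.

W = (1/9)·X + (1/9)·Y + (7/9)·Z.
x-coordinate: (1/9)·(-10) + (1/9)·(-13/2) + (7/9)·(-10) = -173/18.
y-coordinate: (1/9)·(-2) + (1/9)·1 + (7/9)·1 = 2/3.

(-173/18, 2/3)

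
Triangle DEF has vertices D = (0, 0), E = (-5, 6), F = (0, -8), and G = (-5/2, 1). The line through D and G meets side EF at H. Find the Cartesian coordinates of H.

Barycentric coordinates of G with respect to DEF: (1/4, 1/2, 1/4).
On side EF the D-coordinate is zero; dropping G's D-weight 1/4 and renormalizing the remaining 1/2 : 1/4 gives weights 2/3, 1/3 on E, F.
H = (2/3)·(-5, 6) + (1/3)·(0, -8) = (-10/3, 4/3).

(-10/3, 4/3)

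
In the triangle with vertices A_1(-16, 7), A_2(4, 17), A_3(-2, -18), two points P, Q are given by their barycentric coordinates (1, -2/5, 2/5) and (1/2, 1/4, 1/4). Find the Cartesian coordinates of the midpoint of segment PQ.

Barycentric coordinates of the midpoint are the average: (3/4, -3/40, 13/40).
Converting: (3/4)·A_1 + (-3/40)·A_2 + (13/40)·A_3 = (-259/20, -15/8).

(-259/20, -15/8)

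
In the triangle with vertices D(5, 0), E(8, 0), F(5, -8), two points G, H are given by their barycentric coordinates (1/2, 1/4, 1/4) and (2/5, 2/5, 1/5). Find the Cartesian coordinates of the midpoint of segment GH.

Barycentric coordinates of the midpoint are the average: (9/20, 13/40, 9/40).
Converting: (9/20)·D + (13/40)·E + (9/40)·F = (239/40, -9/5).

(239/40, -9/5)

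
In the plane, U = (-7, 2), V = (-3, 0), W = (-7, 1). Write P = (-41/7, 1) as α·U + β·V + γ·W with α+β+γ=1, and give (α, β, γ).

Signed area of the reference triangle: [UVW] = ½·((-7)·(0−1) + (-3)·(1−2) + (-7)·(2−0)) = ½·(7 + 3 − 14) = -2.
[PVW] = ½·((-41/7)·(0−1) + (-3)·(1−1) + (-7)·(1−0)) = ½·(41/7 + 0 − 7) = -4/7, so the U-coordinate is (-4/7)/(-2) = 2/7.
[UPW] = ½·((-7)·(1−1) + (-41/7)·(1−2) + (-7)·(2−1)) = ½·(0 + 41/7 − 7) = -4/7, so the V-coordinate is 2/7.
[UVP] = ½·((-7)·(0−1) + (-3)·(1−2) + (-41/7)·(2−0)) = ½·(7 + 3 − 82/7) = -6/7, so the W-coordinate is 3/7.
Check: 2/7 + 2/7 + 3/7 = 1.

(2/7, 2/7, 3/7)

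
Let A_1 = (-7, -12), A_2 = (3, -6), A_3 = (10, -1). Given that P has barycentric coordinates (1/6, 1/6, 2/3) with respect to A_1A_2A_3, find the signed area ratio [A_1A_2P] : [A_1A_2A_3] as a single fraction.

2/3

The signed ratio [A_1A_2P]/[A_1A_2A_3] equals the barycentric coordinate of P at vertex A_3, which is 2/3.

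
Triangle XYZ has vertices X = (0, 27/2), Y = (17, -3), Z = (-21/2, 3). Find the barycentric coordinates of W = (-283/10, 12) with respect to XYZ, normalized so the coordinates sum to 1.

(2/5, -4/5, 7/5)

Signed area of the reference triangle: [XYZ] = ½·(0·(-3−3) + 17·(3−(27/2)) + (-21/2)·(27/2−(-3))) = ½·(0 − 357/2 − 693/4) = -1407/8.
[WYZ] = ½·((-283/10)·(-3−3) + 17·(3−12) + (-21/2)·(12−(-3))) = ½·(849/5 − 153 − 315/2) = -1407/20, so the X-coordinate is (-1407/20)/(-1407/8) = 2/5.
[XWZ] = ½·(0·(12−3) + (-283/10)·(3−(27/2)) + (-21/2)·(27/2−12)) = ½·(0 + 5943/20 − 63/4) = 1407/10, so the Y-coordinate is -4/5.
[XYW] = ½·(0·(-3−12) + 17·(12−(27/2)) + (-283/10)·(27/2−(-3))) = ½·(0 − 51/2 − 9339/20) = -9849/40, so the Z-coordinate is 7/5.
Check: 2/5 − 4/5 + 7/5 = 1.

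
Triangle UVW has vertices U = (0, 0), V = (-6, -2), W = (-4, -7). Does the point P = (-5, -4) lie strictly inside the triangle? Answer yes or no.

yes

Barycentric coordinates of P: (1/34, 19/34, 7/17).
The three coordinates are positive, positive, positive; a point is interior exactly when all three are positive.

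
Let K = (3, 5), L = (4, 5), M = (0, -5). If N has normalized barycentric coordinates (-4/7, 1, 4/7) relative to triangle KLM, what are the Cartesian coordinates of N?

N = (-4/7)·K + 1·L + (4/7)·M.
x-coordinate: (-4/7)·3 + 1·4 + (4/7)·0 = 16/7.
y-coordinate: (-4/7)·5 + 1·5 + (4/7)·(-5) = -5/7.

(16/7, -5/7)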